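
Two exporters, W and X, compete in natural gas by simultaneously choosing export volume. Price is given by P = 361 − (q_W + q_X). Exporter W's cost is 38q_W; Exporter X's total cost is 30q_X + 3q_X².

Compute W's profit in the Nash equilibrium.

Exporter W's profit: π = q_W(361 − (q_W + q_X)) − 38q_W.
∂π/∂q_W = 323 − 2q_W − q_X = 0, so q_W = 161.5 − 0.5q_X.
For X: ∂π/∂q_X = 331 − 8q_X − q_W = 0 ⇒ q_X = 41.375 − 0.125q_W.
Solving the two reaction functions simultaneously: (1 − (−0.5)(−0.125))q_W = 161.5 − 0.5·41.375, so 0.9375q_W = 140.8125 and q_W = 150.2.
Then q_X = 41.375 − 0.125·150.2 = 22.6.
Price P = 361 − 172.8 = 188.2.
W's profit: (188.2 − 38)·150.2 = 22560.04.

22560.04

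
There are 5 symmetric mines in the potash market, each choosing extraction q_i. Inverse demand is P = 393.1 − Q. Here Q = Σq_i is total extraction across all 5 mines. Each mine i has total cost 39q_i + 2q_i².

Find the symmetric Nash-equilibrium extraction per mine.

35.41

A representative mine's profit is π_i = q_i(393.1 − Q) − 39q_i − 2q_i², with Q = q_i + Σ_{j≠i} q_j.
First-order condition: 354.1 − 6q_i − Σ_{j≠i} q_j = 0.
With identical mines, set every q_j = q: then 354.1 − 6q − 4q = 0, i.e. q = 354.1/10 = 35.41.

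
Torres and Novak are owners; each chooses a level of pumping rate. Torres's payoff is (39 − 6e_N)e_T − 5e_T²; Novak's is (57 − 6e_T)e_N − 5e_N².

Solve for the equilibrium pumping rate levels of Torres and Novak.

Expanding Torres's payoff: 39e_T − 6e_Ne_T − 5e_T².
∂π/∂e_T = 39 − 6e_N − 10e_T = 0, so e_T = 3.9 − 0.6e_N.
Likewise for Novak: e_N = 5.7 − 0.6e_T.
Substituting the second reaction function into the first: e_T = 3.9 − 0.6(5.7 − 0.6e_T), which gives 0.64e_T = 0.48 ⇒ e_T = 0.75.
Then e_N = 5.7 − 0.6·0.75 = 5.25.

0.75, 5.25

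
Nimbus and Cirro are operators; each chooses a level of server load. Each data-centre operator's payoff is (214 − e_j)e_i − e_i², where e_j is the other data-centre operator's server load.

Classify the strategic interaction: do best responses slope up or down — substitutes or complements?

strategic substitutes

Nimbus's payoff is (214 − e_C)e_N − e_N².
∂π/∂e_N = 214 − e_C − 2e_N = 0, so e_N = 107 − 0.5e_C.
The best-response slope de_N/de_C = −0.5 < 0: the reaction function is downward-sloping, so the choices are strategic substitutes.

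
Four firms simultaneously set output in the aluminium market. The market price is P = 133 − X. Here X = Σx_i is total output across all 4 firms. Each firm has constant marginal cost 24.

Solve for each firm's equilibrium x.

A representative firm's profit is π_i = x_i(133 − X) − 24x_i, with X = x_i + Σ_{j≠i} x_j.
First-order condition: 109 − 2x_i − Σ_{j≠i} x_j = 0.
In a symmetric equilibrium every firm chooses the same x, so Σ_{j≠i} x_j = 3x. The condition becomes 109 − 5x = 0, giving x = 109/5 = 21.8.

21.8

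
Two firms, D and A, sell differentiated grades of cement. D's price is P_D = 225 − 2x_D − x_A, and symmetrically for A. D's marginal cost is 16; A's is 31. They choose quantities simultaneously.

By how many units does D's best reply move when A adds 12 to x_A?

Firm D's profit: π = x_D(225 − 2x_D − x_A) − 16x_D.
∂π/∂x_D = 209 − 4x_D − x_A = 0 ⇒ x_D = 52.25 − 0.25x_A.
The reaction-function slope is −0.25, so a 12-unit rise in x_A moves x_D by −0.25 × 12 = −3. D's best response falls — the actions are strategic substitutes.

-3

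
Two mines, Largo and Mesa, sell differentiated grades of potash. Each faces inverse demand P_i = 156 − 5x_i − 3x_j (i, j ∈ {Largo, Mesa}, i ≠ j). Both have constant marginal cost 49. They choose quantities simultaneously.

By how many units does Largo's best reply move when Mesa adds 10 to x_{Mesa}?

Mine Largo's profit: π = x_{Largo}(156 − 5x_{Largo} − 3x_{Mesa}) − 49x_{Largo}.
∂π/∂x_{Largo} = 107 − 10x_{Largo} − 3x_{Mesa} = 0 ⇒ x_{Largo} = 10.7 − 0.3x_{Mesa}.
The reaction-function slope is −0.3, so a 10-unit rise in x_{Mesa} moves x_{Largo} by −0.3 × 10 = −3. Largo's best response falls — the actions are strategic substitutes.

-3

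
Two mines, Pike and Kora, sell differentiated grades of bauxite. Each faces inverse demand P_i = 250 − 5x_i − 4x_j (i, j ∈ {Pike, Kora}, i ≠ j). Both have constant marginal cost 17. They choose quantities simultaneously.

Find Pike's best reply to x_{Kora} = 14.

17.7

Mine Pike's profit: π = x_{Pike}(250 − 5x_{Pike} − 4x_{Kora}) − 17x_{Pike}.
∂π/∂x_{Pike} = 233 − 10x_{Pike} − 4x_{Kora} = 0 ⇒ x_{Pike} = 23.3 − 0.4x_{Kora}.
At x_{Kora} = 14: x_{Pike} = 23.3 − 0.4·14 = 17.7.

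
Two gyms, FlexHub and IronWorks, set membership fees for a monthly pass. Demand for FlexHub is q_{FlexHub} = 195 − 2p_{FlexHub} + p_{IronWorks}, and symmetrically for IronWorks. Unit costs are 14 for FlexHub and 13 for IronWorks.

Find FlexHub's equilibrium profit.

7248.08

FlexHub's profit: π = (p_{FlexHub} − 14)(195 − 2p_{FlexHub} + p_{IronWorks}).
∂π/∂p_{FlexHub} = 223 − 4p_{FlexHub} + p_{IronWorks} = 0 ⇒ p_{FlexHub} = 55.75 + 0.25p_{IronWorks}.
Similarly p_{IronWorks} = 55.25 + 0.25p_{FlexHub}.
Substituting the second reaction function into the first: p_{FlexHub} = 55.75 + 0.25(55.25 + 0.25p_{FlexHub}), which gives 0.9375p_{FlexHub} = 69.5625 ⇒ p_{FlexHub} = 74.2.
Then p_{IronWorks} = 55.25 + 0.25·74.2 = 73.8.
q_{FlexHub} = 195 − 2·74.2 + 73.8 = 120.4.
Profit = (74.2 − 14)·120.4 = 7248.08.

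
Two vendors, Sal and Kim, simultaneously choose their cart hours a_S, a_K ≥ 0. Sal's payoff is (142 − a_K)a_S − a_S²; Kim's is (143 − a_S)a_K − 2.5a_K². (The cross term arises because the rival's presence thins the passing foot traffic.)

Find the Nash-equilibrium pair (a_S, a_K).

63, 16

Expanding Sal's payoff: 142a_S − a_Ka_S − a_S².
∂π/∂a_S = 142 − a_K − 2a_S = 0, so a_S = 71 − 0.5a_K.
Likewise for Kim: a_K = 28.6 − 0.2a_S.
Plugging a_K into Sal's best response: a_S = 71 − 0.5(28.6 − 0.2a_S) ⇒ 0.9a_S = 56.7, so a_S = 63.
Then a_K = 28.6 − 0.2·63 = 16.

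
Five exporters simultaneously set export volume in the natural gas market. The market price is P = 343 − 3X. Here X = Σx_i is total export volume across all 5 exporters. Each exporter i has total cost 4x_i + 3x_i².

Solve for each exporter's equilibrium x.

A representative exporter's profit is π_i = x_i(343 − 3X) − 4x_i − 3x_i², with X = x_i + Σ_{j≠i} x_j.
First-order condition: 339 − 12x_i − 3Σ_{j≠i} x_j = 0.
With identical exporters, set every x_j = x: then 339 − 12x − 12x = 0, i.e. x = 339/24 = 14.125.

14.125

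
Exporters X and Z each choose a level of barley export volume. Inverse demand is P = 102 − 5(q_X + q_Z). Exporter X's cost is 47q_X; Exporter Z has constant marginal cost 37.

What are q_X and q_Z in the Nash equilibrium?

Exporter X's profit: π = q_X(102 − 5(q_X + q_Z)) − 47q_X.
∂π/∂q_X = 55 − 10q_X − 5q_Z = 0, so q_X = 5.5 − 0.5q_Z.
By the same steps for Z: q_Z = 6.5 − 0.5q_X.
Solving the two reaction functions simultaneously: (1 − (−0.5)(−0.5))q_X = 5.5 − 0.5·6.5, so 0.75q_X = 2.25 and q_X = 3.
Then q_Z = 6.5 − 0.5·3 = 5.

3, 5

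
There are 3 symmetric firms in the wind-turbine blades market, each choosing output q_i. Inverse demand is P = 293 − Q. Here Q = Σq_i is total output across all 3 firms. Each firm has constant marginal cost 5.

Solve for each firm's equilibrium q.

A representative firm's profit is π_i = q_i(293 − Q) − 5q_i, with Q = q_i + Σ_{j≠i} q_j.
First-order condition: 288 − 2q_i − Σ_{j≠i} q_j = 0.
With identical firms, set every q_j = q: then 288 − 2q − 2q = 0, i.e. q = 288/4 = 72.

72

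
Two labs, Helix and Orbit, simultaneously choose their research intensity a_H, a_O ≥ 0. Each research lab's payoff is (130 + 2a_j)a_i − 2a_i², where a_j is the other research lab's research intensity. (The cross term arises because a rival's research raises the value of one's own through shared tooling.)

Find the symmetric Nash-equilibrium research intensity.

65

Helix's payoff is (130 + 2a_O)a_H − 2a_H².
∂π/∂a_H = 130 + 2a_O − 4a_H = 0, so a_H = 32.5 + 0.5a_O.
By symmetry a_O = a_H; substituting into the reaction function, 0.5a_H = 32.5 and a_H = 65.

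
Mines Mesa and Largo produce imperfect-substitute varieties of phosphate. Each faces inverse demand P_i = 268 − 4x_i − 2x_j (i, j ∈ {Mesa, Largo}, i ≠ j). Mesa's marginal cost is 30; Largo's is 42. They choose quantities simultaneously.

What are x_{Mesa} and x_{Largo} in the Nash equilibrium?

24.2, 22.2

Mine Mesa's profit: π = x_{Mesa}(268 − 4x_{Mesa} − 2x_{Largo}) − 30x_{Mesa}.
∂π/∂x_{Mesa} = 238 − 8x_{Mesa} − 2x_{Largo} = 0 ⇒ x_{Mesa} = 29.75 − 0.25x_{Largo}.
Similarly x_{Largo} = 28.25 − 0.25x_{Mesa}.
Plugging x_{Largo} into Mesa's best response: x_{Mesa} = 29.75 − 0.25(28.25 − 0.25x_{Mesa}) ⇒ 0.9375x_{Mesa} = 22.6875, so x_{Mesa} = 24.2.
Then x_{Largo} = 28.25 − 0.25·24.2 = 22.2.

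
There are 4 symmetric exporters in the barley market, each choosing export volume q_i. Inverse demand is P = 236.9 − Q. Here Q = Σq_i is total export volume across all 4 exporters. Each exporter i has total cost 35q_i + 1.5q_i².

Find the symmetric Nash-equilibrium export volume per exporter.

25.2375

A representative exporter's profit is π_i = q_i(236.9 − Q) − 35q_i − 1.5q_i², with Q = q_i + Σ_{j≠i} q_j.
First-order condition: 201.9 − 5q_i − Σ_{j≠i} q_j = 0.
In a symmetric equilibrium every exporter chooses the same q, so Σ_{j≠i} q_j = 3q. The condition becomes 201.9 − 8q = 0, giving q = 201.9/8 = 25.2375.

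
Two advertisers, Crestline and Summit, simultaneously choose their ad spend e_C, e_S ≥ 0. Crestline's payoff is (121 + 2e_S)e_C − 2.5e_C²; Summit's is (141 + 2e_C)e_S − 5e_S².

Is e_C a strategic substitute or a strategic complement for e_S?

strategic complements

Expanding Crestline's payoff: 121e_C + 2e_Se_C − 2.5e_C².
∂π/∂e_C = 121 + 2e_S − 5e_C = 0, so e_C = 24.2 + 0.4e_S.
The best-response slope de_C/de_S = 0.4 > 0: the reaction function is upward-sloping, so the choices are strategic complements.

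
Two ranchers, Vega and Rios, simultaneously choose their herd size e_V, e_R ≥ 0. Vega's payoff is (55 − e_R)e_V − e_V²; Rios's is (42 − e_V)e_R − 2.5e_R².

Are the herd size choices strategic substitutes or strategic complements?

Expanding Vega's payoff: 55e_V − e_Re_V − e_V².
∂π/∂e_V = 55 − e_R − 2e_V = 0, so e_V = 27.5 − 0.5e_R.
The best-response slope de_V/de_R = −0.5 < 0: the reaction function is downward-sloping, so the choices are strategic substitutes.

strategic substitutes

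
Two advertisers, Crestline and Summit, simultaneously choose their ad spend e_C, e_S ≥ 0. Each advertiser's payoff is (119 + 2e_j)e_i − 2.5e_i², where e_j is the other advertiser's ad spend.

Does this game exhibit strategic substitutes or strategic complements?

strategic complements

Crestline's payoff is (119 + 2e_S)e_C − 2.5e_C².
∂π/∂e_C = 119 + 2e_S − 5e_C = 0, so e_C = 23.8 + 0.4e_S.
The best-response slope de_C/de_S = 0.4 > 0: the reaction function is upward-sloping, so the choices are strategic complements.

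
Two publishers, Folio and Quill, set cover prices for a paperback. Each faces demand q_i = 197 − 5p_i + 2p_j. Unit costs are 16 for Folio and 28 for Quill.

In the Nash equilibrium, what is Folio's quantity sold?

Folio's profit: π = (p_{Folio} − 16)(197 − 5p_{Folio} + 2p_{Quill}).
∂π/∂p_{Folio} = 277 − 10p_{Folio} + 2p_{Quill} = 0 ⇒ p_{Folio} = 27.7 + 0.2p_{Quill}.
Similarly p_{Quill} = 33.7 + 0.2p_{Folio}.
Plugging p_{Quill} into Folio's best response: p_{Folio} = 27.7 + 0.2(33.7 + 0.2p_{Folio}) ⇒ 0.96p_{Folio} = 34.44, so p_{Folio} = 35.875.
Then p_{Quill} = 33.7 + 0.2·35.875 = 40.875.
q_{Folio} = 197 − 5·35.875 + 2·40.875 = 99.375.

99.375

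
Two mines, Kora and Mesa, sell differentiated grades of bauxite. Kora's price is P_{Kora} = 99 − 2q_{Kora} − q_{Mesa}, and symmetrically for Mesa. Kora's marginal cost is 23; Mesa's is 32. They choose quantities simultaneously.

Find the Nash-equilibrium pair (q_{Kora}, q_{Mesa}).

Mine Kora's profit: π = q_{Kora}(99 − 2q_{Kora} − q_{Mesa}) − 23q_{Kora}.
∂π/∂q_{Kora} = 76 − 4q_{Kora} − q_{Mesa} = 0 ⇒ q_{Kora} = 19 − 0.25q_{Mesa}.
Similarly q_{Mesa} = 16.75 − 0.25q_{Kora}.
Plugging q_{Mesa} into Kora's best response: q_{Kora} = 19 − 0.25(16.75 − 0.25q_{Kora}) ⇒ 0.9375q_{Kora} = 14.8125, so q_{Kora} = 15.8.
Then q_{Mesa} = 16.75 − 0.25·15.8 = 12.8.

15.8, 12.8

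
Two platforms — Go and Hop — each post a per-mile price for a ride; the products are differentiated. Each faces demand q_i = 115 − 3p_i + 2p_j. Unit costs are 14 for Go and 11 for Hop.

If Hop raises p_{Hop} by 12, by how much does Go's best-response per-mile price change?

4

Go's profit: π = (p_{Go} − 14)(115 − 3p_{Go} + 2p_{Hop}).
∂π/∂p_{Go} = 157 − 6p_{Go} + 2p_{Hop} = 0 ⇒ p_{Go} = 157/6 + (1/3)p_{Hop}.
The reaction-function slope is 1/3, so a 12-unit rise in p_{Hop} moves p_{Go} by 1/3 × 12 = 4. Go's best response rises — the actions are strategic complements.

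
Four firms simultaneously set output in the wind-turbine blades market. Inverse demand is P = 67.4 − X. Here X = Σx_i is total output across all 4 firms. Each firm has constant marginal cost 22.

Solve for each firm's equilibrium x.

A representative firm's profit is π_i = x_i(67.4 − X) − 22x_i, with X = x_i + Σ_{j≠i} x_j.
First-order condition: 45.4 − 2x_i − Σ_{j≠i} x_j = 0.
With identical firms, set every x_j = x: then 45.4 − 2x − 3x = 0, i.e. x = 45.4/5 = 9.08.

9.08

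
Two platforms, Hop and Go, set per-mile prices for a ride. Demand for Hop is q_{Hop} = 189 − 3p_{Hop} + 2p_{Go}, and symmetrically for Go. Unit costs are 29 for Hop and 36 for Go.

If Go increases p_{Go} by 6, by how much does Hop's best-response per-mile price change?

Hop's profit: π = (p_{Hop} − 29)(189 − 3p_{Hop} + 2p_{Go}).
∂π/∂p_{Hop} = 276 − 6p_{Hop} + 2p_{Go} = 0 ⇒ p_{Hop} = 46 + (1/3)p_{Go}.
The reaction-function slope is 1/3, so a 6-unit rise in p_{Go} moves p_{Hop} by 1/3 × 6 = 2. Hop's best response rises — the actions are strategic complements.

2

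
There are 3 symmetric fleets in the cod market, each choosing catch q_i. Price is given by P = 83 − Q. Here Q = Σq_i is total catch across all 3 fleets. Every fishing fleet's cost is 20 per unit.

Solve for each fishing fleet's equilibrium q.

A representative fishing fleet's profit is π_i = q_i(83 − Q) − 20q_i, with Q = q_i + Σ_{j≠i} q_j.
First-order condition: 63 − 2q_i − Σ_{j≠i} q_j = 0.
In a symmetric equilibrium every fishing fleet chooses the same q, so Σ_{j≠i} q_j = 2q. The condition becomes 63 − 4q = 0, giving q = 63/4 = 15.75.

15.75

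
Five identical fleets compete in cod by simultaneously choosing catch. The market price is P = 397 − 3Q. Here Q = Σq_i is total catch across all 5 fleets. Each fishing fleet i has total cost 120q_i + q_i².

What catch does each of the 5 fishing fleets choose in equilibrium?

A representative fishing fleet's profit is π_i = q_i(397 − 3Q) − 120q_i − q_i², with Q = q_i + Σ_{j≠i} q_j.
First-order condition: 277 − 8q_i − 3Σ_{j≠i} q_j = 0.
In a symmetric equilibrium every fishing fleet chooses the same q, so Σ_{j≠i} q_j = 4q. The condition becomes 277 − 20q = 0, giving q = 277/20 = 13.85.

13.85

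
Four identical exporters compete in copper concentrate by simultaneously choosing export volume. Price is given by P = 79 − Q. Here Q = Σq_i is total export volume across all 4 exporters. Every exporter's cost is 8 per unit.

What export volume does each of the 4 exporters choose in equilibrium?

14.2

A representative exporter's profit is π_i = q_i(79 − Q) − 8q_i, with Q = q_i + Σ_{j≠i} q_j.
First-order condition: 71 − 2q_i − Σ_{j≠i} q_j = 0.
Imposing symmetry (q_j = q for all j) turns Σ_{j≠i} q_j into 3q, so 71 = 5q and q = 14.2.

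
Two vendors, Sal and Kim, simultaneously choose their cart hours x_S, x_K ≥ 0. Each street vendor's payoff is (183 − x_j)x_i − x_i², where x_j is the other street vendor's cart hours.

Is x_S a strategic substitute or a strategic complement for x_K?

Sal's payoff is (183 − x_K)x_S − x_S².
∂π/∂x_S = 183 − x_K − 2x_S = 0, so x_S = 91.5 − 0.5x_K.
The best-response slope dx_S/dx_K = −0.5 < 0: the reaction function is downward-sloping, so the choices are strategic substitutes.

strategic substitutes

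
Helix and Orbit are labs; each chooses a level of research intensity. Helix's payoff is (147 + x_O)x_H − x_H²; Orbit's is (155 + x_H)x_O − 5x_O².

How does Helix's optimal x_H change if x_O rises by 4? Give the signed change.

2

Expanding Helix's payoff: 147x_H + x_Ox_H − x_H².
∂π/∂x_H = 147 + x_O − 2x_H = 0, so x_H = 73.5 + 0.5x_O.
The reaction-function slope is 0.5, so a 4-unit rise in x_O moves x_H by 0.5 × 4 = 2. Helix's best response rises — the actions are strategic complements.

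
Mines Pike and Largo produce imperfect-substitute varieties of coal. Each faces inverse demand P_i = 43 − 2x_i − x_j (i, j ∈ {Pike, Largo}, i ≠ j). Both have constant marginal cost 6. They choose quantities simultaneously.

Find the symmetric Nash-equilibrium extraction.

Mine Pike's profit: π = x_{Pike}(43 − 2x_{Pike} − x_{Largo}) − 6x_{Pike}.
∂π/∂x_{Pike} = 37 − 4x_{Pike} − x_{Largo} = 0 ⇒ x_{Pike} = 9.25 − 0.25x_{Largo}.
By symmetry x_{Largo} = x_{Pike}; substituting into the reaction function, 1.25x_{Pike} = 9.25 and x_{Pike} = 7.4.

7.4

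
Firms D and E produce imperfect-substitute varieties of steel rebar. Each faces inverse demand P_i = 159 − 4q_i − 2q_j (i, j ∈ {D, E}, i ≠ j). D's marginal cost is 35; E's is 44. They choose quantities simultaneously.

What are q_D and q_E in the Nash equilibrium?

Firm D's profit: π = q_D(159 − 4q_D − 2q_E) − 35q_D.
∂π/∂q_D = 124 − 8q_D − 2q_E = 0 ⇒ q_D = 15.5 − 0.25q_E.
Similarly q_E = 14.375 − 0.25q_D.
Plugging q_E into D's best response: q_D = 15.5 − 0.25(14.375 − 0.25q_D) ⇒ 0.9375q_D = 381/32, so q_D = 12.7.
Then q_E = 14.375 − 0.25·12.7 = 11.2.

12.7, 11.2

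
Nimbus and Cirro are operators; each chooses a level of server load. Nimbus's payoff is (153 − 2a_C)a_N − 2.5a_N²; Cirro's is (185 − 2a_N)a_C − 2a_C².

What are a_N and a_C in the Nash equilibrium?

Expanding Nimbus's payoff: 153a_N − 2a_Ca_N − 2.5a_N².
∂π/∂a_N = 153 − 2a_C − 5a_N = 0, so a_N = 30.6 − 0.4a_C.
Likewise for Cirro: a_C = 46.25 − 0.5a_N.
Substituting the second reaction function into the first: a_N = 30.6 − 0.4(46.25 − 0.5a_N), which gives 0.8a_N = 12.1 ⇒ a_N = 15.125.
Then a_C = 46.25 − 0.5·15.125 = 38.6875.

15.125, 38.6875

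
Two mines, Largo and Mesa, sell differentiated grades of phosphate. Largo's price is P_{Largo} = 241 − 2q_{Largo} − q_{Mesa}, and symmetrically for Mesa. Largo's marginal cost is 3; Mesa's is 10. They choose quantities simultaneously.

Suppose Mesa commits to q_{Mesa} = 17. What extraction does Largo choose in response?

Mine Largo's profit: π = q_{Largo}(241 − 2q_{Largo} − q_{Mesa}) − 3q_{Largo}.
∂π/∂q_{Largo} = 238 − 4q_{Largo} − q_{Mesa} = 0 ⇒ q_{Largo} = 59.5 − 0.25q_{Mesa}.
At q_{Mesa} = 17: q_{Largo} = 59.5 − 0.25·17 = 55.25.

55.25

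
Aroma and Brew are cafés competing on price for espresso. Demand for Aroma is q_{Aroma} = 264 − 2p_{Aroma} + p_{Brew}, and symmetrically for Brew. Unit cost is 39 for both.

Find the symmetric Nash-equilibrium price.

114

Aroma's profit: π = (p_{Aroma} − 39)(264 − 2p_{Aroma} + p_{Brew}).
∂π/∂p_{Aroma} = 342 − 4p_{Aroma} + p_{Brew} = 0 ⇒ p_{Aroma} = 85.5 + 0.25p_{Brew}.
By symmetry p_{Brew} = p_{Aroma}; substituting into the reaction function, 0.75p_{Aroma} = 85.5 and p_{Aroma} = 114.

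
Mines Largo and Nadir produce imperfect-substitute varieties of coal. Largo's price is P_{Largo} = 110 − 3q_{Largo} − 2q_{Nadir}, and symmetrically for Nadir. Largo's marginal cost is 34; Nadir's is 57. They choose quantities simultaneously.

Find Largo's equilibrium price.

66.8125

Mine Largo's profit: π = q_{Largo}(110 − 3q_{Largo} − 2q_{Nadir}) − 34q_{Largo}.
∂π/∂q_{Largo} = 76 − 6q_{Largo} − 2q_{Nadir} = 0 ⇒ q_{Largo} = 38/3 − (1/3)q_{Nadir}.
Similarly q_{Nadir} = 53/6 − (1/3)q_{Largo}.
Plugging q_{Nadir} into Largo's best response: q_{Largo} = 38/3 − (1/3)(53/6 − (1/3)q_{Largo}) ⇒ (8/9)q_{Largo} = 175/18, so q_{Largo} = 10.9375.
Then q_{Nadir} = 53/6 − (1/3)·10.9375 = 5.1875.
P_{Largo} = 110 − 3·10.9375 − 2·5.1875 = 66.8125.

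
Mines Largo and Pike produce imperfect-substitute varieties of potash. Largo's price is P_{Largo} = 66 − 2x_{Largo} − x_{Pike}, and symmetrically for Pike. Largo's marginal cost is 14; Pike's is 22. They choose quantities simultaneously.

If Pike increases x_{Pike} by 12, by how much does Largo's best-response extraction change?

Mine Largo's profit: π = x_{Largo}(66 − 2x_{Largo} − x_{Pike}) − 14x_{Largo}.
∂π/∂x_{Largo} = 52 − 4x_{Largo} − x_{Pike} = 0 ⇒ x_{Largo} = 13 − 0.25x_{Pike}.
The reaction-function slope is −0.25, so a 12-unit rise in x_{Pike} moves x_{Largo} by −0.25 × 12 = −3. Largo's best response falls — the actions are strategic substitutes.

-3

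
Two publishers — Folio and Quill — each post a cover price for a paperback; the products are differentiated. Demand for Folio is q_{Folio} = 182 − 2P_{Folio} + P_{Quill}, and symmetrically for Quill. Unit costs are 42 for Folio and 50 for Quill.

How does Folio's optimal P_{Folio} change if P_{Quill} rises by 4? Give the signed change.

1

Folio's profit: π = (P_{Folio} − 42)(182 − 2P_{Folio} + P_{Quill}).
∂π/∂P_{Folio} = 266 − 4P_{Folio} + P_{Quill} = 0 ⇒ P_{Folio} = 66.5 + 0.25P_{Quill}.
The reaction-function slope is 0.25, so a 4-unit rise in P_{Quill} moves P_{Folio} by 0.25 × 4 = 1. Folio's best response rises — the actions are strategic complements.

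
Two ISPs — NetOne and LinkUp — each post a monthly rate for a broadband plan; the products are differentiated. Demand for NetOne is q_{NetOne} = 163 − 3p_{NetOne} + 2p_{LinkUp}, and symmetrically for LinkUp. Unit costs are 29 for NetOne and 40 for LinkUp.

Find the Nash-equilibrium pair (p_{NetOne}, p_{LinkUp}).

64.5625, 68.6875

NetOne's profit: π = (p_{NetOne} − 29)(163 − 3p_{NetOne} + 2p_{LinkUp}).
∂π/∂p_{NetOne} = 250 − 6p_{NetOne} + 2p_{LinkUp} = 0 ⇒ p_{NetOne} = 125/3 + (1/3)p_{LinkUp}.
Similarly p_{LinkUp} = 283/6 + (1/3)p_{NetOne}.
Solving the two reaction functions simultaneously: (1 − (1/3)(1/3))p_{NetOne} = 125/3 + (1/3)·(283/6), so (8/9)p_{NetOne} = 1033/18 and p_{NetOne} = 64.5625.
Then p_{LinkUp} = 283/6 + (1/3)·64.5625 = 68.6875.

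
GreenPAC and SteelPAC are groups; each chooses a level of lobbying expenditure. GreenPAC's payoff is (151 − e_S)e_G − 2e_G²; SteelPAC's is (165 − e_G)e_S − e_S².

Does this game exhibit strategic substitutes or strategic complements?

strategic substitutes

Expanding GreenPAC's payoff: 151e_G − e_Se_G − 2e_G².
∂π/∂e_G = 151 − e_S − 4e_G = 0, so e_G = 37.75 − 0.25e_S.
The best-response slope de_G/de_S = −0.25 < 0: the reaction function is downward-sloping, so the choices are strategic substitutes.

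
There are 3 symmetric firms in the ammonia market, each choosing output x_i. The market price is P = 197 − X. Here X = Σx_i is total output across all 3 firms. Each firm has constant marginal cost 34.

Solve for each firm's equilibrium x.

A representative firm's profit is π_i = x_i(197 − X) − 34x_i, with X = x_i + Σ_{j≠i} x_j.
First-order condition: 163 − 2x_i − Σ_{j≠i} x_j = 0.
Imposing symmetry (x_j = x for all j) turns Σ_{j≠i} x_j into 2x, so 163 = 4x and x = 40.75.

40.75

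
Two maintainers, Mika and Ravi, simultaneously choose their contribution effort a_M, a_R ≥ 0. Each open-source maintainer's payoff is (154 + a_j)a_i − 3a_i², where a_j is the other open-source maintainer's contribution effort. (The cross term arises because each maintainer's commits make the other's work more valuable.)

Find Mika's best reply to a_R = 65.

Mika's payoff is (154 + a_R)a_M − 3a_M².
∂π/∂a_M = 154 + a_R − 6a_M = 0, so a_M = 77/3 + (1/6)a_R.
At a_R = 65: a_M = 77/3 + (1/6)·65 = 36.5.

36.5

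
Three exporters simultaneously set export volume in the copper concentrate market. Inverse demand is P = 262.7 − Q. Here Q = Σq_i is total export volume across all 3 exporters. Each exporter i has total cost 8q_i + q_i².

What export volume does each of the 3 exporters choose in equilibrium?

42.45

A representative exporter's profit is π_i = q_i(262.7 − Q) − 8q_i − q_i², with Q = q_i + Σ_{j≠i} q_j.
First-order condition: 254.7 − 4q_i − Σ_{j≠i} q_j = 0.
Imposing symmetry (q_j = q for all j) turns Σ_{j≠i} q_j into 2q, so 254.7 = 6q and q = 42.45.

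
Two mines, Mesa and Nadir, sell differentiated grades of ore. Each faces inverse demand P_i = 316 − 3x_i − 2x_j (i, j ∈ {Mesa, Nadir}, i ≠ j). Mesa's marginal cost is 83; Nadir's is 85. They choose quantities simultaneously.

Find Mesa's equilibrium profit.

2566.6875

Mine Mesa's profit: π = x_{Mesa}(316 − 3x_{Mesa} − 2x_{Nadir}) − 83x_{Mesa}.
∂π/∂x_{Mesa} = 233 − 6x_{Mesa} − 2x_{Nadir} = 0 ⇒ x_{Mesa} = 233/6 − (1/3)x_{Nadir}.
Similarly x_{Nadir} = 38.5 − (1/3)x_{Mesa}.
Solving the two reaction functions simultaneously: (1 − (−1/3)(−1/3))x_{Mesa} = 233/6 − (1/3)·38.5, so (8/9)x_{Mesa} = 26 and x_{Mesa} = 29.25.
Then x_{Nadir} = 38.5 − (1/3)·29.25 = 28.75.
P_{Mesa} = 316 − 3·29.25 − 2·28.75 = 170.75.
Profit = (170.75 − 83)·29.25 = 2566.6875.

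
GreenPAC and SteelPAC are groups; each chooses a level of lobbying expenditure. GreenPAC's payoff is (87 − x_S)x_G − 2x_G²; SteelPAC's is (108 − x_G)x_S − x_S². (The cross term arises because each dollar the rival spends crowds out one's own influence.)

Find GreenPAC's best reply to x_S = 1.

Expanding GreenPAC's payoff: 87x_G − x_Sx_G − 2x_G².
∂π/∂x_G = 87 − x_S − 4x_G = 0, so x_G = 21.75 − 0.25x_S.
At x_S = 1: x_G = 21.75 − 0.25·1 = 21.5.

21.5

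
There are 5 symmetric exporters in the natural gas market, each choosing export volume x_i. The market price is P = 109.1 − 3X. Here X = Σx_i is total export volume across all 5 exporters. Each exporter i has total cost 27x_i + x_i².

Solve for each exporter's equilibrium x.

A representative exporter's profit is π_i = x_i(109.1 − 3X) − 27x_i − x_i², with X = x_i + Σ_{j≠i} x_j.
First-order condition: 82.1 − 8x_i − 3Σ_{j≠i} x_j = 0.
In a symmetric equilibrium every exporter chooses the same x, so Σ_{j≠i} x_j = 4x. The condition becomes 82.1 − 20x = 0, giving x = 82.1/20 = 4.105.

4.105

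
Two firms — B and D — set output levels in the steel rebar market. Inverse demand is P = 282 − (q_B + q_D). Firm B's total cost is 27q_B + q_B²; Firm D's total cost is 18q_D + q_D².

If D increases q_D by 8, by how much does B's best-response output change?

-2

Firm B's profit: π = q_B(282 − (q_B + q_D)) − 27q_B − q_B².
∂π/∂q_B = 255 − 4q_B − q_D = 0, so q_B = 63.75 − 0.25q_D.
The reaction-function slope is −0.25, so an 8-unit rise in q_D moves q_B by −0.25 × 8 = −2. B's best response falls — the actions are strategic substitutes.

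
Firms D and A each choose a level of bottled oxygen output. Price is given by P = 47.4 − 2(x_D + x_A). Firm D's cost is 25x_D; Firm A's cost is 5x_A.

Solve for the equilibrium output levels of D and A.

Firm D's profit: π = x_D(47.4 − 2(x_D + x_A)) − 25x_D.
∂π/∂x_D = 22.4 − 4x_D − 2x_A = 0, so x_D = 5.6 − 0.5x_A.
By the same steps for A: x_A = 10.6 − 0.5x_D.
Plugging x_A into D's best response: x_D = 5.6 − 0.5(10.6 − 0.5x_D) ⇒ 0.75x_D = 0.3, so x_D = 0.4.
Then x_A = 10.6 − 0.5·0.4 = 10.4.

0.4, 10.4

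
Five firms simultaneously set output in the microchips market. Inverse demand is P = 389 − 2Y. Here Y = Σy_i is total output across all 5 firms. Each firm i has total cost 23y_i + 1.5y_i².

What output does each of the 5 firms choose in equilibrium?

A representative firm's profit is π_i = y_i(389 − 2Y) − 23y_i − 1.5y_i², with Y = y_i + Σ_{j≠i} y_j.
First-order condition: 366 − 7y_i − 2Σ_{j≠i} y_j = 0.
In a symmetric equilibrium every firm chooses the same y, so Σ_{j≠i} y_j = 4y. The condition becomes 366 − 15y = 0, giving y = 366/15 = 24.4.

24.4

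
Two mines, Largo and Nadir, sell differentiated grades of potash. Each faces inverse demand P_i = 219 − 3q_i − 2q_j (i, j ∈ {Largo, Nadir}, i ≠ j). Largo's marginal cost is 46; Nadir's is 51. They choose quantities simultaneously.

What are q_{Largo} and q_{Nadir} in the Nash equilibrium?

Mine Largo's profit: π = q_{Largo}(219 − 3q_{Largo} − 2q_{Nadir}) − 46q_{Largo}.
∂π/∂q_{Largo} = 173 − 6q_{Largo} − 2q_{Nadir} = 0 ⇒ q_{Largo} = 173/6 − (1/3)q_{Nadir}.
Similarly q_{Nadir} = 28 − (1/3)q_{Largo}.
Substituting the second reaction function into the first: q_{Largo} = 173/6 − (1/3)(28 − (1/3)q_{Largo}), which gives (8/9)q_{Largo} = 19.5 ⇒ q_{Largo} = 21.9375.
Then q_{Nadir} = 28 − (1/3)·21.9375 = 20.6875.

21.9375, 20.6875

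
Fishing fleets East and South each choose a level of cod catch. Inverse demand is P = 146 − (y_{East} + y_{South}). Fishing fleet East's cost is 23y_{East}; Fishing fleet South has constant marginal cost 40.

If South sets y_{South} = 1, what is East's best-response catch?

Fishing fleet East's profit: π = y_{East}(146 − (y_{East} + y_{South})) − 23y_{East}.
∂π/∂y_{East} = 123 − 2y_{East} − y_{South} = 0, so y_{East} = 61.5 − 0.5y_{South}.
At y_{South} = 1: y_{East} = 61.5 − 0.5·1 = 61.

61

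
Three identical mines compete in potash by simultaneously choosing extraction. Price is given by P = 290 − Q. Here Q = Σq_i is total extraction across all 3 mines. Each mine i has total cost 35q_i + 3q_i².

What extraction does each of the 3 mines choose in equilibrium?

25.5

A representative mine's profit is π_i = q_i(290 − Q) − 35q_i − 3q_i², with Q = q_i + Σ_{j≠i} q_j.
First-order condition: 255 − 8q_i − Σ_{j≠i} q_j = 0.
In a symmetric equilibrium every mine chooses the same q, so Σ_{j≠i} q_j = 2q. The condition becomes 255 − 10q = 0, giving q = 255/10 = 25.5.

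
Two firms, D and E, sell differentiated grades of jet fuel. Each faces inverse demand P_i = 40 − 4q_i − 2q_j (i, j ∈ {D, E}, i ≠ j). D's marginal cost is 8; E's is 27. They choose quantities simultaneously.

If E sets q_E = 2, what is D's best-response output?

Firm D's profit: π = q_D(40 − 4q_D − 2q_E) − 8q_D.
∂π/∂q_D = 32 − 8q_D − 2q_E = 0 ⇒ q_D = 4 − 0.25q_E.
At q_E = 2: q_D = 4 − 0.25·2 = 3.5.

3.5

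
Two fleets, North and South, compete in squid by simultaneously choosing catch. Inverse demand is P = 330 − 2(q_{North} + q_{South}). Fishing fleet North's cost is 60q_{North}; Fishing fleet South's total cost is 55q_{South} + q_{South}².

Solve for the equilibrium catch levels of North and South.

53.5, 28

Fishing fleet North's profit: π = q_{North}(330 − 2(q_{North} + q_{South})) − 60q_{North}.
∂π/∂q_{North} = 270 − 4q_{North} − 2q_{South} = 0, so q_{North} = 67.5 − 0.5q_{South}.
For South: ∂π/∂q_{South} = 275 − 6q_{South} − 2q_{North} = 0 ⇒ q_{South} = 275/6 − (1/3)q_{North}.
Plugging q_{South} into North's best response: q_{North} = 67.5 − 0.5(275/6 − (1/3)q_{North}) ⇒ (5/6)q_{North} = 535/12, so q_{North} = 53.5.
Then q_{South} = 275/6 − (1/3)·53.5 = 28.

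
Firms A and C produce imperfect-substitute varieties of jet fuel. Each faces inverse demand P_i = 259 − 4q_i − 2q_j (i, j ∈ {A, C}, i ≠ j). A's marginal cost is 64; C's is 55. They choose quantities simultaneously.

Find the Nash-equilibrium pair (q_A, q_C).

19.2, 20.7

Firm A's profit: π = q_A(259 − 4q_A − 2q_C) − 64q_A.
∂π/∂q_A = 195 − 8q_A − 2q_C = 0 ⇒ q_A = 24.375 − 0.25q_C.
Similarly q_C = 25.5 − 0.25q_A.
Solving the two reaction functions simultaneously: (1 − (−0.25)(−0.25))q_A = 24.375 − 0.25·25.5, so 0.9375q_A = 18 and q_A = 19.2.
Then q_C = 25.5 − 0.25·19.2 = 20.7.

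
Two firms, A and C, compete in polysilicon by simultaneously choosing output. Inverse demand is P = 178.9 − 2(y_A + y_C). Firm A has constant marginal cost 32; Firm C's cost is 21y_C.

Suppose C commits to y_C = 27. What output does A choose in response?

Firm A's profit: π = y_A(178.9 − 2(y_A + y_C)) − 32y_A.
∂π/∂y_A = 146.9 − 4y_A − 2y_C = 0, so y_A = 36.725 − 0.5y_C.
At y_C = 27: y_A = 36.725 − 0.5·27 = 23.225.

23.225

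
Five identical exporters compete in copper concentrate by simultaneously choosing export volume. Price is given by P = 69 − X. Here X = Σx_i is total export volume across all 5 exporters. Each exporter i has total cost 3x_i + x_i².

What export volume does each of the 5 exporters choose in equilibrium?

8.25

A representative exporter's profit is π_i = x_i(69 − X) − 3x_i − x_i², with X = x_i + Σ_{j≠i} x_j.
First-order condition: 66 − 4x_i − Σ_{j≠i} x_j = 0.
With identical exporters, set every x_j = x: then 66 − 4x − 4x = 0, i.e. x = 66/8 = 8.25.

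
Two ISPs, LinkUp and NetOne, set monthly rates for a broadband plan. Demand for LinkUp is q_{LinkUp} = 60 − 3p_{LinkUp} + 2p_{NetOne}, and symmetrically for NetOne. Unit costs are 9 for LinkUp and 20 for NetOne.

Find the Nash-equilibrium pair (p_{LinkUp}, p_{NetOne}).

LinkUp's profit: π = (p_{LinkUp} − 9)(60 − 3p_{LinkUp} + 2p_{NetOne}).
∂π/∂p_{LinkUp} = 87 − 6p_{LinkUp} + 2p_{NetOne} = 0 ⇒ p_{LinkUp} = 14.5 + (1/3)p_{NetOne}.
Similarly p_{NetOne} = 20 + (1/3)p_{LinkUp}.
Plugging p_{NetOne} into LinkUp's best response: p_{LinkUp} = 14.5 + (1/3)(20 + (1/3)p_{LinkUp}) ⇒ (8/9)p_{LinkUp} = 127/6, so p_{LinkUp} = 23.8125.
Then p_{NetOne} = 20 + (1/3)·23.8125 = 27.9375.

23.8125, 27.9375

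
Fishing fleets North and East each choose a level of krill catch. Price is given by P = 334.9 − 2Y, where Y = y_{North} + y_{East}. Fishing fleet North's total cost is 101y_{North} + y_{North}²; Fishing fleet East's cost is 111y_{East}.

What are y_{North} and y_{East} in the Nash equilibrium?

Fishing fleet North's profit: π = y_{North}(334.9 − 2(y_{North} + y_{East})) − 101y_{North} − y_{North}².
∂π/∂y_{North} = 233.9 − 6y_{North} − 2y_{East} = 0, so y_{North} = 2339/60 − (1/3)y_{East}.
For East: ∂π/∂y_{East} = 223.9 − 4y_{East} − 2y_{North} = 0 ⇒ y_{East} = 55.975 − 0.5y_{North}.
Solving the two reaction functions simultaneously: (1 − (−1/3)(−0.5))y_{North} = 2339/60 − (1/3)·55.975, so (5/6)y_{North} = 20.325 and y_{North} = 24.39.
Then y_{East} = 55.975 − 0.5·24.39 = 43.78.

24.39, 43.78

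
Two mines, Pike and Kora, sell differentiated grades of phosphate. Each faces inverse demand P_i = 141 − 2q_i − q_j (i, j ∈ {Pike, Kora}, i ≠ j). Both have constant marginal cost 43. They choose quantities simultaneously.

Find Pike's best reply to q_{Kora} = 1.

24.25

Mine Pike's profit: π = q_{Pike}(141 − 2q_{Pike} − q_{Kora}) − 43q_{Pike}.
∂π/∂q_{Pike} = 98 − 4q_{Pike} − q_{Kora} = 0 ⇒ q_{Pike} = 24.5 − 0.25q_{Kora}.
At q_{Kora} = 1: q_{Pike} = 24.5 − 0.25·1 = 24.25.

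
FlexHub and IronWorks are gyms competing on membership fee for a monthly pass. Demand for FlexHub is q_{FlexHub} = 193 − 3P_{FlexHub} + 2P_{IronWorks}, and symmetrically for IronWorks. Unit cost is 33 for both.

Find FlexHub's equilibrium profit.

4800

FlexHub's profit: π = (P_{FlexHub} − 33)(193 − 3P_{FlexHub} + 2P_{IronWorks}).
∂π/∂P_{FlexHub} = 292 − 6P_{FlexHub} + 2P_{IronWorks} = 0 ⇒ P_{FlexHub} = 146/3 + (1/3)P_{IronWorks}.
The game is symmetric, so in equilibrium P_{IronWorks} = P_{FlexHub}: the reaction function gives (2/3)P_{FlexHub} = 146/3, hence P_{FlexHub} = 73.
q_{FlexHub} = 193 − 3·73 + 2·73 = 120.
Profit = (73 − 33)·120 = 4800.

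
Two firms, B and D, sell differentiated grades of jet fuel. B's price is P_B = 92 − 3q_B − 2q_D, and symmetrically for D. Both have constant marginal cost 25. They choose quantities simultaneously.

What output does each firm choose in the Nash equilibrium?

8.375

Firm B's profit: π = q_B(92 − 3q_B − 2q_D) − 25q_B.
∂π/∂q_B = 67 − 6q_B − 2q_D = 0 ⇒ q_B = 67/6 − (1/3)q_D.
Setting q_B = q_D in the reaction function: q_B = 67/6 − (1/3)q_B, so q_B = (67/6) / (4/3) = 8.375.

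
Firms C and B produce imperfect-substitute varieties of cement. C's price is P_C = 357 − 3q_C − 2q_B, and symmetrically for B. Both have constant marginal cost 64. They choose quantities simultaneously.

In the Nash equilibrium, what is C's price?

173.875

Firm C's profit: π = q_C(357 − 3q_C − 2q_B) − 64q_C.
∂π/∂q_C = 293 − 6q_C − 2q_B = 0 ⇒ q_C = 293/6 − (1/3)q_B.
The game is symmetric, so in equilibrium q_B = q_C: the reaction function gives (4/3)q_C = 293/6, hence q_C = 36.625.
P_C = 357 − 3·36.625 − 2·36.625 = 173.875.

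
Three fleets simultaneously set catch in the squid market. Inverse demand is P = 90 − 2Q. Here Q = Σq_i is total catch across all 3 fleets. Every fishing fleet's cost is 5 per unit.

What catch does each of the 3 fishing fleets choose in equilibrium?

A representative fishing fleet's profit is π_i = q_i(90 − 2Q) − 5q_i, with Q = q_i + Σ_{j≠i} q_j.
First-order condition: 85 − 4q_i − 2Σ_{j≠i} q_j = 0.
With identical fishing fleets, set every q_j = q: then 85 − 4q − 4q = 0, i.e. q = 85/8 = 10.625.

10.625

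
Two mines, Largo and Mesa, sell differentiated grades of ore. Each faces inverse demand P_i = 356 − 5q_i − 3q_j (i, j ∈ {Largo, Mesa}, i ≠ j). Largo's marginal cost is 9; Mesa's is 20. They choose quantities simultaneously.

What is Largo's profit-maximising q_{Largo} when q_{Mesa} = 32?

25.1

Mine Largo's profit: π = q_{Largo}(356 − 5q_{Largo} − 3q_{Mesa}) − 9q_{Largo}.
∂π/∂q_{Largo} = 347 − 10q_{Largo} − 3q_{Mesa} = 0 ⇒ q_{Largo} = 34.7 − 0.3q_{Mesa}.
At q_{Mesa} = 32: q_{Largo} = 34.7 − 0.3·32 = 25.1.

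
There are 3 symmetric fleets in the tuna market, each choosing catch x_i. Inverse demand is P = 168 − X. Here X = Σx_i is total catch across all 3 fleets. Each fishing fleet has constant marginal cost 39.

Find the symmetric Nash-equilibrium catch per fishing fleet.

32.25

A representative fishing fleet's profit is π_i = x_i(168 − X) − 39x_i, with X = x_i + Σ_{j≠i} x_j.
First-order condition: 129 − 2x_i − Σ_{j≠i} x_j = 0.
In a symmetric equilibrium every fishing fleet chooses the same x, so Σ_{j≠i} x_j = 2x. The condition becomes 129 − 4x = 0, giving x = 129/4 = 32.25.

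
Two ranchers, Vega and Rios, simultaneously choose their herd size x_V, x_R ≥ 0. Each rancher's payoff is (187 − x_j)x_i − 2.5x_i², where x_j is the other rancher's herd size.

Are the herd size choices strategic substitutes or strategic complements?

Vega's payoff is (187 − x_R)x_V − 2.5x_V².
∂π/∂x_V = 187 − x_R − 5x_V = 0, so x_V = 37.4 − 0.2x_R.
The best-response slope dx_V/dx_R = −0.2 < 0: the reaction function is downward-sloping, so the choices are strategic substitutes.

strategic substitutes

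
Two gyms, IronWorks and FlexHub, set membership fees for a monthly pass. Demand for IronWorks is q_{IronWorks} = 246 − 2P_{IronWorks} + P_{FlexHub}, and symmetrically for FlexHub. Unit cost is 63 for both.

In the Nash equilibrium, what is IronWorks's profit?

IronWorks's profit: π = (P_{IronWorks} − 63)(246 − 2P_{IronWorks} + P_{FlexHub}).
∂π/∂P_{IronWorks} = 372 − 4P_{IronWorks} + P_{FlexHub} = 0 ⇒ P_{IronWorks} = 93 + 0.25P_{FlexHub}.
The game is symmetric, so in equilibrium P_{FlexHub} = P_{IronWorks}: the reaction function gives 0.75P_{IronWorks} = 93, hence P_{IronWorks} = 124.
q_{IronWorks} = 246 − 2·124 + 124 = 122.
Profit = (124 − 63)·122 = 7442.

7442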